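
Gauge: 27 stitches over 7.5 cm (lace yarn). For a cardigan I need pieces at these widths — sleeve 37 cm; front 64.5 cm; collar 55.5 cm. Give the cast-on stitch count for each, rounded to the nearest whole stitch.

Rate = 27/7.5 = 3.6 sts per cm.
sleeve: 37 × 3.6 = 133.20 → 133.
front: 64.5 × 3.6 = 232.20 → 232.
collar: 55.5 × 3.6 = 199.80 → 200.

sleeve 133; front 232; collar 200.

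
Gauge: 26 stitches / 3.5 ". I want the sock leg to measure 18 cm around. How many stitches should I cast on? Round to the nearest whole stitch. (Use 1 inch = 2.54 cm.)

18 cm = 7.09 in.
26 stitches / 3.5 in = 7.429 stitches per inch.
7.09 × 7.429 = 52.64 stitches.
Round to nearest → 53.

Cast on 53 stitches.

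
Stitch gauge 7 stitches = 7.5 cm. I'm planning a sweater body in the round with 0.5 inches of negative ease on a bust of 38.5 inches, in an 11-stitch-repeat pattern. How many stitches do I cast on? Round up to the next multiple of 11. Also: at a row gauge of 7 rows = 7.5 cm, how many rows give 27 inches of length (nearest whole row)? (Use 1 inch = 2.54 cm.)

Cast on 99 stitches; work 64 rows.

Finished = 38.5 − 0.5 = 38 inches.
38 inches × 2.54 = 96.52 cm.
7/7.5 = 0.933 sts per cm; 96.52 × 0.933 = 90.09 sts.
Next multiple of 11 → 99.
27 inches = 68.58 cm; × 0.933 = 64.01 → 64 rows.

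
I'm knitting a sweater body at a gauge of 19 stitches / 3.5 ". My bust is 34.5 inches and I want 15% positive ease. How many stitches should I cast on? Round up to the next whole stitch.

CO 216 sts.

Finished = 34.5 × 1.15 = 39.67 in.
19 / 3.5 = 5.429 sts per inch.
39.67 × 5.429 = 215.38 sts.
→ 216 sts.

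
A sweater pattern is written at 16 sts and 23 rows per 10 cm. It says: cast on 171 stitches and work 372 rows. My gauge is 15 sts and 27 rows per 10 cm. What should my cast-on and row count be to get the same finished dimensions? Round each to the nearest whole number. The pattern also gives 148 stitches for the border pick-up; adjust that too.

Stitches: 171 × 15/16 = 160.31 → 160.
Rows: 372 × 27/23 = 436.70 → 437.
border pick-up: 148 × 15/16 = 138.75 → 139.

Cast on 160 stitches; work 437 rows; border pick-up 139 stitches.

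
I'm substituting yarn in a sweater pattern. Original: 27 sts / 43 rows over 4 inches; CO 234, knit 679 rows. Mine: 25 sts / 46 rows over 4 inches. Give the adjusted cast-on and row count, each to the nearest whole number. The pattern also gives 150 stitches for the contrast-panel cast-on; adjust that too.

Stitches: 234 × 25/27 = 216.67 → 217.
Rows: 679 × 46/43 = 726.37 → 726.
contrast-panel cast-on: 150 × 25/27 = 138.89 → 139.

Cast on 217 stitches; work 726 rows; contrast-panel cast-on 139 stitches.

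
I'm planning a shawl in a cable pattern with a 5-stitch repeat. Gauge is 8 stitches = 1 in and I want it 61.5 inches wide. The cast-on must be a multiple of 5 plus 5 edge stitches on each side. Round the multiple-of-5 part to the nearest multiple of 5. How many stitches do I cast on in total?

8 / 1 = 8 sts per inch.
61.5 × 8 = 492.00 sts.
Less 10 edge sts → 482.00 for the repeat.
Nearest multiple of 5: 480.
Add back 10 edge sts → 490.

490 stitches.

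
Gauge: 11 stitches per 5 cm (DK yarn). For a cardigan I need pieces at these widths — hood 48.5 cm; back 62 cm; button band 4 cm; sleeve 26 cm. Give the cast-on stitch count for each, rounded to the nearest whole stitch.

hood 107; back 136; button band 9; sleeve 57.

Rate = 11/5 = 2.2 sts per cm.
hood: 48.5 × 2.2 = 106.70 → 107.
back: 62 × 2.2 = 136.40 → 136.
button band: 4 × 2.2 = 8.80 → 9.
sleeve: 26 × 2.2 = 57.20 → 57.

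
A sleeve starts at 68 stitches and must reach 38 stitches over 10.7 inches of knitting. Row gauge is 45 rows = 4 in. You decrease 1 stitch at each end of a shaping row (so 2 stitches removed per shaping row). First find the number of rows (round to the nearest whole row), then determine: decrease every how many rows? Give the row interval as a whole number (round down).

Decrease every 8th row.

Rows = 10.7 × 11.25 = 120.4 → 120 rows.
Stitches to remove: 30 → 15 shaping rows (at 2 st each).
120 / 15 = 8.00 → every 8 rows.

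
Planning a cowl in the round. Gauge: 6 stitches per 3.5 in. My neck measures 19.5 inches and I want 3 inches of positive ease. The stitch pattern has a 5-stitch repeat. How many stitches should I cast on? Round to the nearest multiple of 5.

CO 40 sts.

Finished = 19.5 + 3 = 22.5 inches.
6 / 3.5 = 1.714 sts/in.
22.5 × 1.714 = 38.57 sts.
Nearest multiple of 5: 40.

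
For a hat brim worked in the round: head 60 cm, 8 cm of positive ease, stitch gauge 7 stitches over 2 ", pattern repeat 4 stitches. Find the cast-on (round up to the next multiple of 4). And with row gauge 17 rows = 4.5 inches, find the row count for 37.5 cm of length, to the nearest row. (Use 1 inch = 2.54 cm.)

Cast on 96 stitches; work 56 rows.

Finished = 60 + 8 = 68 cm.
68 cm × 1/2.54 = 26.77 inches.
7/2 = 3.5 sts per in; 26.77 × 3.5 = 93.70 sts.
Next multiple of 4 → 96.
37.5 cm = 14.76 inches; × 3.778 = 55.77 → 56 rows.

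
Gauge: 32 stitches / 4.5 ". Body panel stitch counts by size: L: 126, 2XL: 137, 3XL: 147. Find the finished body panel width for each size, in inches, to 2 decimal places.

32/4.5 = 7.111 sts per in.
L: 126 / 7.111 = 17.719 → 17.72 in.
2XL: 137 / 7.111 = 19.266 → 19.27 in.
3XL: 147 / 7.111 = 20.672 → 20.67 in.

L 17.72 inches; 2XL 19.27 inches; 3XL 20.67 inches.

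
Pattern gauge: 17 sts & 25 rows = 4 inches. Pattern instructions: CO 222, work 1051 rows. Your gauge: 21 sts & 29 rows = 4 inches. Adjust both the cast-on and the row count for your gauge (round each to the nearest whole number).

Cast on 274 stitches; work 1219 rows.

Stitches: 222 × 21/17 = 274.24 → 274.
Rows: 1051 × 29/25 = 1219.16 → 1219.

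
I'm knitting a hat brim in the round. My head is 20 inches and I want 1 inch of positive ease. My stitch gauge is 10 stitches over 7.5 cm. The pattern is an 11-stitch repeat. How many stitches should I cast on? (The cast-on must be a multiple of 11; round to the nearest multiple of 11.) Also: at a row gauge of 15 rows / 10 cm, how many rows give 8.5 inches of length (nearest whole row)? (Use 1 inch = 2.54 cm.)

Finished = 20 + 1 = 21 inches.
21 inches × 2.54 = 53.34 cm.
10/7.5 = 1.333 sts per cm; 53.34 × 1.333 = 71.12 sts.
Nearest multiple of 11 → 66.
8.5 inches = 21.59 cm; × 1.5 = 32.38 → 32 rows.

Cast on 66 stitches; work 32 rows.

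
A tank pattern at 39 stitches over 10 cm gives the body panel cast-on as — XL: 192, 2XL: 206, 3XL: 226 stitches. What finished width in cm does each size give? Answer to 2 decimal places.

39/10 = 3.9 sts per cm.
XL: 192 / 3.9 = 49.231 → 49.23 cm.
2XL: 206 / 3.9 = 52.821 → 52.82 cm.
3XL: 226 / 3.9 = 57.949 → 57.95 cm.

XL 49.23 cm; 2XL 52.82 cm; 3XL 57.95 cm.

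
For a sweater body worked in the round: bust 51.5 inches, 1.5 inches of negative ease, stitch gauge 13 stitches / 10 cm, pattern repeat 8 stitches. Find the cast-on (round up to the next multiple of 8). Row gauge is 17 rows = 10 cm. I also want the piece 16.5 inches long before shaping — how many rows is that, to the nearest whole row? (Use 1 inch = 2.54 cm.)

Finished = 51.5 − 1.5 = 50 inches.
50 inches × 2.54 = 127.00 cm.
13/10 = 1.3 sts per cm; 127.00 × 1.3 = 165.10 sts.
Next multiple of 8 → 168.
16.5 inches = 41.91 cm; × 1.7 = 71.25 → 71 rows.

Cast on 168 stitches; work 71 rows.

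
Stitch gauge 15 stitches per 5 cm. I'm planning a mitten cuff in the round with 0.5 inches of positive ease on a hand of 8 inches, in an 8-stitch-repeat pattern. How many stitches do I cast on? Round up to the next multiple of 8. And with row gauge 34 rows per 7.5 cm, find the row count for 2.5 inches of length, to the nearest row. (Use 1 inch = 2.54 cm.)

Finished = 8 + 0.5 = 8.5 inches.
8.5 inches × 2.54 = 21.59 cm.
15/5 = 3 sts per cm; 21.59 × 3 = 64.77 sts.
Next multiple of 8 → 72.
2.5 inches = 6.35 cm; × 4.533 = 28.79 → 29 rows.

Cast on 72 stitches; work 29 rows.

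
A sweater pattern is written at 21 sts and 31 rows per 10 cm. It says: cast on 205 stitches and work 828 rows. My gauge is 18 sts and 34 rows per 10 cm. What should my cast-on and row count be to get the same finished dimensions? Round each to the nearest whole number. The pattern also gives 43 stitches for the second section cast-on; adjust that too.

Stitches: 205 × 18/21 = 175.71 → 176.
Rows: 828 × 34/31 = 908.13 → 908.
second section cast-on: 43 × 18/21 = 36.86 → 37.

Cast on 176 stitches; work 908 rows; second section cast-on 37 stitches.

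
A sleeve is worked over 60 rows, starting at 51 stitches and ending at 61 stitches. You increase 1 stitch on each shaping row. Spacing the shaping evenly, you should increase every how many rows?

Increase every 6th row.

Stitches to add: |61 − 51| = 10.
Shaping rows needed: 10 / 1 = 10.
60 rows / 10 = every 6 rows.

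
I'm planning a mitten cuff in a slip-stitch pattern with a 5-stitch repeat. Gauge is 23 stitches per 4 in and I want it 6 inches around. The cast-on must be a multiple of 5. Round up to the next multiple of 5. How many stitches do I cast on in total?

23 / 4 = 5.75 sts per inch.
6 × 5.75 = 34.50 sts.
Next multiple of 5: 35.

35 stitches.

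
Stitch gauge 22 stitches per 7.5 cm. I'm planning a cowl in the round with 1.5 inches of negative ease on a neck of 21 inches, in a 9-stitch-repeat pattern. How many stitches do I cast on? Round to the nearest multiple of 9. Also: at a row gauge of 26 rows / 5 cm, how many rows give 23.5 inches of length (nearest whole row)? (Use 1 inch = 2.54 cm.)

Finished = 21 − 1.5 = 19.5 inches.
19.5 inches × 2.54 = 49.53 cm.
22/7.5 = 2.933 sts per cm; 49.53 × 2.933 = 145.29 sts.
Nearest multiple of 9 → 144.
23.5 inches = 59.69 cm; × 5.2 = 310.39 → 310 rows.

Cast on 144 stitches; work 310 rows.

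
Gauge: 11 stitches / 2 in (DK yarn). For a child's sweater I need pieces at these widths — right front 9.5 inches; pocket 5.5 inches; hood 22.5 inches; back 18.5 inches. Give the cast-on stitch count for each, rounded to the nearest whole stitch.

Rate = 11/2 = 5.5 sts per in.
right front: 9.5 × 5.5 = 52.25 → 52.
pocket: 5.5 × 5.5 = 30.25 → 30.
hood: 22.5 × 5.5 = 123.75 → 124.
back: 18.5 × 5.5 = 101.75 → 102.

right front 52; pocket 30; hood 124; back 102.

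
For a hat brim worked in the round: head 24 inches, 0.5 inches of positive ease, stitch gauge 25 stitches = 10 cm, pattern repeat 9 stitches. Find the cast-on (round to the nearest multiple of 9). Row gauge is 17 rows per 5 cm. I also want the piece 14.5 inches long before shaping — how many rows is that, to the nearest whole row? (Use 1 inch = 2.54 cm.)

Finished = 24 + 0.5 = 24.5 inches.
24.5 inches × 2.54 = 62.23 cm.
25/10 = 2.5 sts per cm; 62.23 × 2.5 = 155.57 sts.
Nearest multiple of 9 → 153.
14.5 inches = 36.83 cm; × 3.4 = 125.22 → 125 rows.

Cast on 153 stitches; work 125 rows.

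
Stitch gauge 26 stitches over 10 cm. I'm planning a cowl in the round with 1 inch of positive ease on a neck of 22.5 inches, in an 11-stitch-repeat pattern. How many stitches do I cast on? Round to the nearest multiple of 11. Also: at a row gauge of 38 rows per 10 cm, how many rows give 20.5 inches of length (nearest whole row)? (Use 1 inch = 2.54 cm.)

Cast on 154 stitches; work 198 rows.

Finished = 22.5 + 1 = 23.5 inches.
23.5 inches × 2.54 = 59.69 cm.
26/10 = 2.6 sts per cm; 59.69 × 2.6 = 155.19 sts.
Nearest multiple of 11 → 154.
20.5 inches = 52.07 cm; × 3.8 = 197.87 → 198 rows.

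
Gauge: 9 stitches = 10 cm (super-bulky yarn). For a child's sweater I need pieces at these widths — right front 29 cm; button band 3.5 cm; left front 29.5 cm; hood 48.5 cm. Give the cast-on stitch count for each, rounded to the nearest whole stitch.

Rate = 9/10 = 0.9 sts per cm.
right front: 29 × 0.9 = 26.10 → 26.
button band: 3.5 × 0.9 = 3.15 → 3.
left front: 29.5 × 0.9 = 26.55 → 27.
hood: 48.5 × 0.9 = 43.65 → 44.

right front 26; button band 3; left front 27; hood 44.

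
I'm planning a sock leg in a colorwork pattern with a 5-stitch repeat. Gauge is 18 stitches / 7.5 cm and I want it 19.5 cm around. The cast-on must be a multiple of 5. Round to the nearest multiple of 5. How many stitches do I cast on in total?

18 / 7.5 = 2.4 sts per cm.
19.5 × 2.4 = 46.80 sts.
Nearest multiple of 5: 45.

45 stitches.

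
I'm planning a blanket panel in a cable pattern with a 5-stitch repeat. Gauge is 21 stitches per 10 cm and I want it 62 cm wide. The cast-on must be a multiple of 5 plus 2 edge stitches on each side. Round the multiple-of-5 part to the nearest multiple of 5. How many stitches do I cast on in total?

21 / 10 = 2.1 sts per cm.
62 × 2.1 = 130.20 sts.
Less 4 edge sts → 126.20 for the repeat.
Nearest multiple of 5: 125.
Add back 4 edge sts → 129.

CO 129 sts.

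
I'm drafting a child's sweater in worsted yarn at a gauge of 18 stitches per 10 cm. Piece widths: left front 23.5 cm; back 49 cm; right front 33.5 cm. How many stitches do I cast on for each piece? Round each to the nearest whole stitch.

Rate = 18/10 = 1.8 sts per cm.
left front: 23.5 × 1.8 = 42.30 → 42.
back: 49 × 1.8 = 88.20 → 88.
right front: 33.5 × 1.8 = 60.30 → 60.

left front 42; back 88; right front 60.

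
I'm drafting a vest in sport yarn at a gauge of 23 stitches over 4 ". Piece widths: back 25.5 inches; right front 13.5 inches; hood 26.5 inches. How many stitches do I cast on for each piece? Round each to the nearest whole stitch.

back 147; right front 78; hood 152.

Rate = 23/4 = 5.75 sts per in.
back: 25.5 × 5.75 = 146.62 → 147.
right front: 13.5 × 5.75 = 77.62 → 78.
hood: 26.5 × 5.75 = 152.38 → 152.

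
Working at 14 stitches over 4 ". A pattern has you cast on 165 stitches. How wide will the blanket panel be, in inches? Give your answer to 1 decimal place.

47.1 inches.

14 stitches / 4 inch = 3.5 stitches per inch.
165 / 3.5 = 47.14 inches.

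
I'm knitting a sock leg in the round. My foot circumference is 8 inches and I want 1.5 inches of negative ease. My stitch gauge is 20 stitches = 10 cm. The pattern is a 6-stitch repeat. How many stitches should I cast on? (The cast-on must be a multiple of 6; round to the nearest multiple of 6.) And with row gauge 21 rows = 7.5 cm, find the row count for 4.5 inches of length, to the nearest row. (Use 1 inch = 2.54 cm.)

Cast on 36 stitches; work 32 rows.

Finished = 8 − 1.5 = 6.5 inches.
6.5 inches × 2.54 = 16.51 cm.
20/10 = 2 sts per cm; 16.51 × 2 = 33.02 sts.
Nearest multiple of 6 → 36.
4.5 inches = 11.43 cm; × 2.8 = 32.00 → 32 rows.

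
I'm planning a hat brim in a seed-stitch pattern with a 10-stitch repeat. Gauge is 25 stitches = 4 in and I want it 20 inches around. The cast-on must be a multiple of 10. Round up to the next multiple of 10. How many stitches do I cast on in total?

CO 130 sts.

25 / 4 = 6.25 sts per inch.
20 × 6.25 = 125.00 sts.
Next multiple of 10: 130.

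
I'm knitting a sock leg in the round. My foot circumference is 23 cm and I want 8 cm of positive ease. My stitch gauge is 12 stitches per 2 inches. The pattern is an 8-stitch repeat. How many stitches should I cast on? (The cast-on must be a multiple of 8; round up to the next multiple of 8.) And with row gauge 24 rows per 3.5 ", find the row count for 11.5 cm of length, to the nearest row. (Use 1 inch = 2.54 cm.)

Finished = 23 + 8 = 31 cm.
31 cm × 1/2.54 = 12.20 inches.
12/2 = 6 sts per in; 12.20 × 6 = 73.23 sts.
Next multiple of 8 → 80.
11.5 cm = 4.53 inches; × 6.857 = 31.05 → 31 rows.

Cast on 80 stitches; work 31 rows.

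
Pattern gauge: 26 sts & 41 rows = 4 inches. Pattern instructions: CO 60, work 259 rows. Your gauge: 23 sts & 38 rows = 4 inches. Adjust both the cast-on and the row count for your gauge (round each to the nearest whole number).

Cast on 53 stitches; work 240 rows.

Stitches: 60 × 23/26 = 53.08 → 53.
Rows: 259 × 38/41 = 240.05 → 240.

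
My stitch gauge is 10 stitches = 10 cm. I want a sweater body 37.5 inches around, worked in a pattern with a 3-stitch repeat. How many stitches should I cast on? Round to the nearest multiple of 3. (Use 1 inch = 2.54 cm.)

37.5 in = 37.5 × 2.54 = 95.25 cm.
10 / 10 = 1 sts/cm.
95.25 × 1 = 95.25 sts.
→ 96.

CO 96 sts.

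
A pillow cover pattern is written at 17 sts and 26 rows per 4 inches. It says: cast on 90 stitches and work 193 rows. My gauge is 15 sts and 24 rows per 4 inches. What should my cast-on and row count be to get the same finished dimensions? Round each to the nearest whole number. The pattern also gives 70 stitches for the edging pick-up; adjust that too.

Stitches: 90 × 15/17 = 79.41 → 79.
Rows: 193 × 24/26 = 178.15 → 178.
edging pick-up: 70 × 15/17 = 61.76 → 62.

Cast on 79 stitches; work 178 rows; edging pick-up 62 stitches.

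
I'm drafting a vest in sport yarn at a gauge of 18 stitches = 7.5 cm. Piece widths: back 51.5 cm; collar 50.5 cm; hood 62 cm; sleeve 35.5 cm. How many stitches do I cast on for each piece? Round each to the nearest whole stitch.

back 124; collar 121; hood 149; sleeve 85.

Rate = 18/7.5 = 2.4 sts per cm.
back: 51.5 × 2.4 = 123.60 → 124.
collar: 50.5 × 2.4 = 121.20 → 121.
hood: 62 × 2.4 = 148.80 → 149.
sleeve: 35.5 × 2.4 = 85.20 → 85.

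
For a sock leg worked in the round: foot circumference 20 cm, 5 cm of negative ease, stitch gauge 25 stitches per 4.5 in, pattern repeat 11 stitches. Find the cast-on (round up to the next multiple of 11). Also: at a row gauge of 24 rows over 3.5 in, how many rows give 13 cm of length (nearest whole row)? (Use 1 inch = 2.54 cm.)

Cast on 33 stitches; work 35 rows.

Finished = 20 − 5 = 15 cm.
15 cm × 1/2.54 = 5.91 inches.
25/4.5 = 5.556 sts per in; 5.91 × 5.556 = 32.81 sts.
Next multiple of 11 → 33.
13 cm = 5.12 inches; × 6.857 = 35.10 → 35 rows.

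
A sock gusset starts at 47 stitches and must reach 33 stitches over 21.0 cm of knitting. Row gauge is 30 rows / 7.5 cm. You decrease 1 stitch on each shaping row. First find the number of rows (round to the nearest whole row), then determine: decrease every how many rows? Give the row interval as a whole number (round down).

Decrease every 6th row.

Rows = 21.0 × 4 = 84.0 → 84 rows.
Stitches to remove: 14 → 14 shaping rows (at 1 st each).
84 / 14 = 6.00 → every 6 rows.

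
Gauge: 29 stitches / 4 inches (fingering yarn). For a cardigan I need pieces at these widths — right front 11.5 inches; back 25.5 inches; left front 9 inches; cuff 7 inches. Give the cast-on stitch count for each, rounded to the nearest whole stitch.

Rate = 29/4 = 7.25 sts per in.
right front: 11.5 × 7.25 = 83.38 → 83.
back: 25.5 × 7.25 = 184.88 → 185.
left front: 9 × 7.25 = 65.25 → 65.
cuff: 7 × 7.25 = 50.75 → 51.

right front 83; back 185; left front 65; cuff 51.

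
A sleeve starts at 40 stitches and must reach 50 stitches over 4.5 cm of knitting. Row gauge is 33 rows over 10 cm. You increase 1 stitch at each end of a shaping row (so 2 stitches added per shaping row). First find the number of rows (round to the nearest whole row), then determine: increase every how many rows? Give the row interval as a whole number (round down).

Rows = 4.5 × 3.3 = 14.8 → 15 rows.
Stitches to add: 10 → 5 shaping rows (at 2 st each).
15 / 5 = 3.00 → every 3 rows.

Increase every 3rd row.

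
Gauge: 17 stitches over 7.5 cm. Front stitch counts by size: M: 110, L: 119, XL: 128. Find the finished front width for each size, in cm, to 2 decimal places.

M 48.53 cm; L 52.50 cm; XL 56.47 cm.

17/7.5 = 2.267 sts per cm.
M: 110 / 2.267 = 48.529 → 48.53 cm.
L: 119 / 2.267 = 52.500 → 52.50 cm.
XL: 128 / 2.267 = 56.471 → 56.47 cm.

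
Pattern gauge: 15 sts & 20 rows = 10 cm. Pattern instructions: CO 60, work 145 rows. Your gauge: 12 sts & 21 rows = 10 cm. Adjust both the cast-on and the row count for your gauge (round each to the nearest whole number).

Stitches: 60 × 12/15 = 48.00 → 48.
Rows: 145 × 21/20 = 152.25 → 152.

Cast on 48 stitches; work 152 rows.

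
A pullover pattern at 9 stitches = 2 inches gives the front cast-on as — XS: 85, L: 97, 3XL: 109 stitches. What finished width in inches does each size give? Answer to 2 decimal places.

9/2 = 4.5 sts per in.
XS: 85 / 4.5 = 18.889 → 18.89 in.
L: 97 / 4.5 = 21.556 → 21.56 in.
3XL: 109 / 4.5 = 24.222 → 24.22 in.

XS 18.89 inches; L 21.56 inches; 3XL 24.22 inches.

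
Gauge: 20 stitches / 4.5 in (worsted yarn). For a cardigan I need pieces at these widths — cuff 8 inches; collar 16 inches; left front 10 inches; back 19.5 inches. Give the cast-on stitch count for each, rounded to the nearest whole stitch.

Rate = 20/4.5 = 4.444 sts per in.
cuff: 8 × 4.444 = 35.56 → 36.
collar: 16 × 4.444 = 71.11 → 71.
left front: 10 × 4.444 = 44.44 → 44.
back: 19.5 × 4.444 = 86.67 → 87.

cuff 36; collar 71; left front 44; back 87.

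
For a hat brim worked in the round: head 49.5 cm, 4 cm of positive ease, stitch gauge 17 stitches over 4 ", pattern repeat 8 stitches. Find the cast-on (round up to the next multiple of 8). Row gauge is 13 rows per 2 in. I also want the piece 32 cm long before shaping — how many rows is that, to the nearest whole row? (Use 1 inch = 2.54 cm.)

Finished = 49.5 + 4 = 53.5 cm.
53.5 cm × 1/2.54 = 21.06 inches.
17/4 = 4.25 sts per in; 21.06 × 4.25 = 89.52 sts.
Next multiple of 8 → 96.
32 cm = 12.60 inches; × 6.5 = 81.89 → 82 rows.

Cast on 96 stitches; work 82 rows.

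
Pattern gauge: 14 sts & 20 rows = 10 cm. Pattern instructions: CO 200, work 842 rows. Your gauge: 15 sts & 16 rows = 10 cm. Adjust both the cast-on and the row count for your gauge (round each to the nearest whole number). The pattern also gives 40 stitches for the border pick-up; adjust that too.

Cast on 214 stitches; work 674 rows; border pick-up 43 stitches.

Stitches: 200 × 15/14 = 214.29 → 214.
Rows: 842 × 16/20 = 673.60 → 674.
border pick-up: 40 × 15/14 = 42.86 → 43.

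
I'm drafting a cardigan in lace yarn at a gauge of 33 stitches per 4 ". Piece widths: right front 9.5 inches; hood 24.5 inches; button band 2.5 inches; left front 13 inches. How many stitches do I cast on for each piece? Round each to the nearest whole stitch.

Rate = 33/4 = 8.25 sts per in.
right front: 9.5 × 8.25 = 78.38 → 78.
hood: 24.5 × 8.25 = 202.12 → 202.
button band: 2.5 × 8.25 = 20.62 → 21.
left front: 13 × 8.25 = 107.25 → 107.

right front 78; hood 202; button band 21; left front 107.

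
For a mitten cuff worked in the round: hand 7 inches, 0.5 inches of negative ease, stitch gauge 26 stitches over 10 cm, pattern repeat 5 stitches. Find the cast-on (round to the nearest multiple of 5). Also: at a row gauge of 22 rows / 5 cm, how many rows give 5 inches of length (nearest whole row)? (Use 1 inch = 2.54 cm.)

Cast on 45 stitches; work 56 rows.

Finished = 7 − 0.5 = 6.5 inches.
6.5 inches × 2.54 = 16.51 cm.
26/10 = 2.6 sts per cm; 16.51 × 2.6 = 42.93 sts.
Nearest multiple of 5 → 45.
5 inches = 12.70 cm; × 4.4 = 55.88 → 56 rows.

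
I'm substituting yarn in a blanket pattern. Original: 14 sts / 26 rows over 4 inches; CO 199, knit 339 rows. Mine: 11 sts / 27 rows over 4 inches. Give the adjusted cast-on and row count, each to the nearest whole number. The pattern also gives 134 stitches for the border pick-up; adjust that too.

Stitches: 199 × 11/14 = 156.36 → 156.
Rows: 339 × 27/26 = 352.04 → 352.
border pick-up: 134 × 11/14 = 105.29 → 105.

Cast on 156 stitches; work 352 rows; border pick-up 105 stitches.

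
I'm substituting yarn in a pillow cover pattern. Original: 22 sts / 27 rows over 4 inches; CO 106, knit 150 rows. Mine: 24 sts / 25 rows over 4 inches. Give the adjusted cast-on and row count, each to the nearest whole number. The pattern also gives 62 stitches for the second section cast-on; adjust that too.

Stitches: 106 × 24/22 = 115.64 → 116.
Rows: 150 × 25/27 = 138.89 → 139.
second section cast-on: 62 × 24/22 = 67.64 → 68.

Cast on 116 stitches; work 139 rows; second section cast-on 68 stitches.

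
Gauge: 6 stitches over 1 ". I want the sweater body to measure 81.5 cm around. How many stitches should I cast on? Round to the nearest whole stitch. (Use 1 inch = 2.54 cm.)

81.5 cm = 32.09 in.
6 stitches / 1 in = 6 stitches per inch.
32.09 × 6 = 192.52 stitches.
Round to nearest → 193.

193 stitches.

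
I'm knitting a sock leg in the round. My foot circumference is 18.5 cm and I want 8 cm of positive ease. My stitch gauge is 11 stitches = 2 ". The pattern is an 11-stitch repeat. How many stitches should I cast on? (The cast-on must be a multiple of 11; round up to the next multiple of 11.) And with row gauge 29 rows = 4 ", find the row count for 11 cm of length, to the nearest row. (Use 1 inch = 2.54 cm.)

Finished = 18.5 + 8 = 26.5 cm.
26.5 cm × 1/2.54 = 10.43 inches.
11/2 = 5.5 sts per in; 10.43 × 5.5 = 57.38 sts.
Next multiple of 11 → 66.
11 cm = 4.33 inches; × 7.25 = 31.40 → 31 rows.

Cast on 66 stitches; work 31 rows.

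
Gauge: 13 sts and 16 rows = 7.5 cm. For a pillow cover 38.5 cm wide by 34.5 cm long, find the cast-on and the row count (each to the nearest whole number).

Stitch gauge = 13/7.5 = 1.733 sts/cm; 38.5 × 1.733 = 66.73 → 67 sts.
Row gauge = 16/7.5 = 2.133 rows/cm; 34.5 × 2.133 = 73.60 → 74 rows.

Cast on 67 stitches and work 74 rows.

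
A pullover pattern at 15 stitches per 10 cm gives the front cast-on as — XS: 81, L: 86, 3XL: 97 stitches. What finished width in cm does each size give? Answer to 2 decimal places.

15/10 = 1.5 sts per cm.
XS: 81 / 1.5 = 54.000 → 54.00 cm.
L: 86 / 1.5 = 57.333 → 57.33 cm.
3XL: 97 / 1.5 = 64.667 → 64.67 cm.

XS 54.00 cm; L 57.33 cm; 3XL 64.67 cm.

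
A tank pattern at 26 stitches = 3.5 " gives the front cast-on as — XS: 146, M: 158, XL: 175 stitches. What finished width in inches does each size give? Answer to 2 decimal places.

26/3.5 = 7.429 sts per in.
XS: 146 / 7.429 = 19.654 → 19.65 in.
M: 158 / 7.429 = 21.269 → 21.27 in.
XL: 175 / 7.429 = 23.558 → 23.56 in.

XS 19.65 inches; M 21.27 inches; XL 23.56 inches.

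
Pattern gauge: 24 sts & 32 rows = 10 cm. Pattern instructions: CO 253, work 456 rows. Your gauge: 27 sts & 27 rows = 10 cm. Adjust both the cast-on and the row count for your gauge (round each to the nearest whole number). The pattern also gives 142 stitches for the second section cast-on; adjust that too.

Stitches: 253 × 27/24 = 284.62 → 285.
Rows: 456 × 27/32 = 384.75 → 385.
second section cast-on: 142 × 27/24 = 159.75 → 160.

Cast on 285 stitches; work 385 rows; second section cast-on 160 stitches.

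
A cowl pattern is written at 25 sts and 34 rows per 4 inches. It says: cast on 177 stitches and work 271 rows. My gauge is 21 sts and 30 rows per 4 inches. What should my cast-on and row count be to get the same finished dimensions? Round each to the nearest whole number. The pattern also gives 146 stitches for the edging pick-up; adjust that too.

Cast on 149 stitches; work 239 rows; edging pick-up 123 stitches.

Stitches: 177 × 21/25 = 148.68 → 149.
Rows: 271 × 30/34 = 239.12 → 239.
edging pick-up: 146 × 21/25 = 122.64 → 123.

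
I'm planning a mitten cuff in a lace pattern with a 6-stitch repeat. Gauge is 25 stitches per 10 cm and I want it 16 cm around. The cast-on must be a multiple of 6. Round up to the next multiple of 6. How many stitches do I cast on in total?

42 stitches.

25 / 10 = 2.5 sts per cm.
16 × 2.5 = 40.00 sts.
Next multiple of 6: 42.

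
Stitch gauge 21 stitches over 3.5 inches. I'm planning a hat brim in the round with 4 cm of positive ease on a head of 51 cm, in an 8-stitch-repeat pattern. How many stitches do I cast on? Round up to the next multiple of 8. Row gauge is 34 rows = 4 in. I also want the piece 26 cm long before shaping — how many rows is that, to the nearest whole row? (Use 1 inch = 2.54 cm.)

Cast on 136 stitches; work 87 rows.

Finished = 51 + 4 = 55 cm.
55 cm × 1/2.54 = 21.65 inches.
21/3.5 = 6 sts per in; 21.65 × 6 = 129.92 sts.
Next multiple of 8 → 136.
26 cm = 10.24 inches; × 8.5 = 87.01 → 87 rows.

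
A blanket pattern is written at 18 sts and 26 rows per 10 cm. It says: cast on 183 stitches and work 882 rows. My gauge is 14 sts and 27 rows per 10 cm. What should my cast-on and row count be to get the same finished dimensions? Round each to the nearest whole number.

Stitches: 183 × 14/18 = 142.33 → 142.
Rows: 882 × 27/26 = 915.92 → 916.

Cast on 142 stitches; work 916 rows.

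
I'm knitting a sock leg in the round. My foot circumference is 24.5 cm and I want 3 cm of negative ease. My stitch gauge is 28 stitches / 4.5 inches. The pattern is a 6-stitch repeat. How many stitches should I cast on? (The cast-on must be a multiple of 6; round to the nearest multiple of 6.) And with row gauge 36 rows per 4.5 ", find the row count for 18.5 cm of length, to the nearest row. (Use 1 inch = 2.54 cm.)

Cast on 54 stitches; work 58 rows.

Finished = 24.5 − 3 = 21.5 cm.
21.5 cm × 1/2.54 = 8.46 inches.
28/4.5 = 6.222 sts per in; 8.46 × 6.222 = 52.67 sts.
Nearest multiple of 6 → 54.
18.5 cm = 7.28 inches; × 8 = 58.27 → 58 rows.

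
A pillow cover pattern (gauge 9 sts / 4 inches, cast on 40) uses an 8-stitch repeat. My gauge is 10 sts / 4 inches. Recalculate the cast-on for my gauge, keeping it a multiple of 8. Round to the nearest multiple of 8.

Cast on 48 stitches.

40 × 10 / 9 = 44.44.
Nearest multiple of 8: 48.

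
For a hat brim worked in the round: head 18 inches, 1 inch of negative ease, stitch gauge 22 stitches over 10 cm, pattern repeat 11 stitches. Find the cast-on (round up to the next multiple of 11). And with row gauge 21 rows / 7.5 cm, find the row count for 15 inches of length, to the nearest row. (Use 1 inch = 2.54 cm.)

Cast on 99 stitches; work 107 rows.

Finished = 18 − 1 = 17 inches.
17 inches × 2.54 = 43.18 cm.
22/10 = 2.2 sts per cm; 43.18 × 2.2 = 95.00 sts.
Next multiple of 11 → 99.
15 inches = 38.10 cm; × 2.8 = 106.68 → 107 rows.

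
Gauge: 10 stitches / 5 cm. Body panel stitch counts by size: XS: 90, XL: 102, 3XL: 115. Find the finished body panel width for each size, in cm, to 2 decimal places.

10/5 = 2 sts per cm.
XS: 90 / 2 = 45.000 → 45.00 cm.
XL: 102 / 2 = 51.000 → 51.00 cm.
3XL: 115 / 2 = 57.500 → 57.50 cm.

XS 45.00 cm; XL 51.00 cm; 3XL 57.50 cm.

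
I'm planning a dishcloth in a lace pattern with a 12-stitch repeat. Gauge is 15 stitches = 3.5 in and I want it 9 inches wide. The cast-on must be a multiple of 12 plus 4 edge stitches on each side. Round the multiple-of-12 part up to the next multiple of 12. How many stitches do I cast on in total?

15 / 3.5 = 4.286 sts per inch.
9 × 4.286 = 38.57 sts.
Less 8 edge sts → 30.57 for the repeat.
Next multiple of 12: 36.
Add back 8 edge sts → 44.

Cast on 44 stitches.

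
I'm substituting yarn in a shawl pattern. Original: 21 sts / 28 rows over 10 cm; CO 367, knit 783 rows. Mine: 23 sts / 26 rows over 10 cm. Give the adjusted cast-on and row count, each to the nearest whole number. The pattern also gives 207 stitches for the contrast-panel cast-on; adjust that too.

Stitches: 367 × 23/21 = 401.95 → 402.
Rows: 783 × 26/28 = 727.07 → 727.
contrast-panel cast-on: 207 × 23/21 = 226.71 → 227.

Cast on 402 stitches; work 727 rows; contrast-panel cast-on 227 stitches.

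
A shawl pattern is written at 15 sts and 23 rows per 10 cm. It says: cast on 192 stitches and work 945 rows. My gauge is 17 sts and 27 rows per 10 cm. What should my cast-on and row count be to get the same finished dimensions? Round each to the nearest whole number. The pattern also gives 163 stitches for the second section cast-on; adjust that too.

Stitches: 192 × 17/15 = 217.60 → 218.
Rows: 945 × 27/23 = 1109.35 → 1109.
second section cast-on: 163 × 17/15 = 184.73 → 185.

Cast on 218 stitches; work 1109 rows; second section cast-on 185 stitches.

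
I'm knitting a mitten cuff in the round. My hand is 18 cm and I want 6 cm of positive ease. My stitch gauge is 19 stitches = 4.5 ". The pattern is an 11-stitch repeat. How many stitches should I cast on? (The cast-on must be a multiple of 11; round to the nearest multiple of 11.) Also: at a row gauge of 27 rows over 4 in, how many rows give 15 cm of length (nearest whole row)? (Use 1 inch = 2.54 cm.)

Finished = 18 + 6 = 24 cm.
24 cm × 1/2.54 = 9.45 inches.
19/4.5 = 4.222 sts per in; 9.45 × 4.222 = 39.90 sts.
Nearest multiple of 11 → 44.
15 cm = 5.91 inches; × 6.75 = 39.86 → 40 rows.

Cast on 44 stitches; work 40 rows.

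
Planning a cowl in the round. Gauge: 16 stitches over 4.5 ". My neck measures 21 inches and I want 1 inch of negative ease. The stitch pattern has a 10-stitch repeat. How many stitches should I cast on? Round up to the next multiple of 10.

Finished = 21 − 1 = 20 inches.
16 / 4.5 = 3.556 sts/in.
20 × 3.556 = 71.11 sts.
Next multiple of 10: 80.

CO 80 sts.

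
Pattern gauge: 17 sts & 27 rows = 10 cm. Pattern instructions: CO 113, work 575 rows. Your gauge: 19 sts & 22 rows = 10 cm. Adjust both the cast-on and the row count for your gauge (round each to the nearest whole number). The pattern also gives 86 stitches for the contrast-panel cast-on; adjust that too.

Cast on 126 stitches; work 469 rows; contrast-panel cast-on 96 stitches.

Stitches: 113 × 19/17 = 126.29 → 126.
Rows: 575 × 22/27 = 468.52 → 469.
contrast-panel cast-on: 86 × 19/17 = 96.12 → 96.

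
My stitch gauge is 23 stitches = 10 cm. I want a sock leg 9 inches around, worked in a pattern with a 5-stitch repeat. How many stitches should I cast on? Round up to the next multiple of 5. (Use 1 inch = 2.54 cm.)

9 in = 9 × 2.54 = 22.86 cm.
23 / 10 = 2.3 sts/cm.
22.86 × 2.3 = 52.58 sts.
→ 55.

CO 55 sts.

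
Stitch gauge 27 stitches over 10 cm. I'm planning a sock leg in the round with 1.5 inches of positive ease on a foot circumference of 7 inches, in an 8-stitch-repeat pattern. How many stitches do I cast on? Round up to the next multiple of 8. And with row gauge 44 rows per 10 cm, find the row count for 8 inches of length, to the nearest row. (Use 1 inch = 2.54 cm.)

Finished = 7 + 1.5 = 8.5 inches.
8.5 inches × 2.54 = 21.59 cm.
27/10 = 2.7 sts per cm; 21.59 × 2.7 = 58.29 sts.
Next multiple of 8 → 64.
8 inches = 20.32 cm; × 4.4 = 89.41 → 89 rows.

Cast on 64 stitches; work 89 rows.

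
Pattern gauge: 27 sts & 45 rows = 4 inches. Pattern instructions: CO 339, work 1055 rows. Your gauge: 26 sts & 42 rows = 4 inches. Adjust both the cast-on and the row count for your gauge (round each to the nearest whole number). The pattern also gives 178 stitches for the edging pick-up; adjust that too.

Cast on 326 stitches; work 985 rows; edging pick-up 171 stitches.

Stitches: 339 × 26/27 = 326.44 → 326.
Rows: 1055 × 42/45 = 984.67 → 985.
edging pick-up: 178 × 26/27 = 171.41 → 171.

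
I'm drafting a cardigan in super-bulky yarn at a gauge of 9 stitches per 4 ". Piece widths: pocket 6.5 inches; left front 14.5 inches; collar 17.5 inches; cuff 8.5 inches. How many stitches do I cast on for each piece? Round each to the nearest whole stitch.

Rate = 9/4 = 2.25 sts per in.
pocket: 6.5 × 2.25 = 14.62 → 15.
left front: 14.5 × 2.25 = 32.62 → 33.
collar: 17.5 × 2.25 = 39.38 → 39.
cuff: 8.5 × 2.25 = 19.12 → 19.

pocket 15; left front 33; collar 39; cuff 19.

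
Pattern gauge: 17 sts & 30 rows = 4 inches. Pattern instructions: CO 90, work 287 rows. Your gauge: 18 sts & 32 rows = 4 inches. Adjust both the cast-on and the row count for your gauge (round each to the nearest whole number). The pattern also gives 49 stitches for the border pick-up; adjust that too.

Stitches: 90 × 18/17 = 95.29 → 95.
Rows: 287 × 32/30 = 306.13 → 306.
border pick-up: 49 × 18/17 = 51.88 → 52.

Cast on 95 stitches; work 306 rows; border pick-up 52 stitches.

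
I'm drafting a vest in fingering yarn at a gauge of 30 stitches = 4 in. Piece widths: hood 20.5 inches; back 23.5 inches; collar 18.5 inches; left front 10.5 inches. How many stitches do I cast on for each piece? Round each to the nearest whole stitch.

Rate = 30/4 = 7.5 sts per in.
hood: 20.5 × 7.5 = 153.75 → 154.
back: 23.5 × 7.5 = 176.25 → 176.
collar: 18.5 × 7.5 = 138.75 → 139.
left front: 10.5 × 7.5 = 78.75 → 79.

hood 154; back 176; collar 139; left front 79.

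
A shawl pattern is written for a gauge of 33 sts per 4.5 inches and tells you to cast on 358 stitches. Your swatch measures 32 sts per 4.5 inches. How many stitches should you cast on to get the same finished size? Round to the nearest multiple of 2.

Scale factor = 32 / 33 = 0.970.
358 × 32 / 33 = 347.15 sts.
→ 348 sts.

CO 348 sts.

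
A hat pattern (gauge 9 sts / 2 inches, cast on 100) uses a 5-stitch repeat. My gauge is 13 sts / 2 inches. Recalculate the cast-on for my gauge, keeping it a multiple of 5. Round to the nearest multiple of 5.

145 stitches.

100 × 13 / 9 = 144.44.
Nearest multiple of 5: 145.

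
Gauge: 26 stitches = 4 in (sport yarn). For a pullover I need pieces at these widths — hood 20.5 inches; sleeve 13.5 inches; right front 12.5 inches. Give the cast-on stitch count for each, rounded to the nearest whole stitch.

hood 133; sleeve 88; right front 81.

Rate = 26/4 = 6.5 sts per in.
hood: 20.5 × 6.5 = 133.25 → 133.
sleeve: 13.5 × 6.5 = 87.75 → 88.
right front: 12.5 × 6.5 = 81.25 → 81.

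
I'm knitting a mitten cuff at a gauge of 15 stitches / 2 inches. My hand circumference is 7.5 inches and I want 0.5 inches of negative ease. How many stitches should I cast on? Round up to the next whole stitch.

Finished = 7.5 − 0.5 = 7 in.
15 / 2 = 7.5 sts per inch.
7.00 × 7.5 = 52.50 sts.
→ 53 sts.

CO 53 sts.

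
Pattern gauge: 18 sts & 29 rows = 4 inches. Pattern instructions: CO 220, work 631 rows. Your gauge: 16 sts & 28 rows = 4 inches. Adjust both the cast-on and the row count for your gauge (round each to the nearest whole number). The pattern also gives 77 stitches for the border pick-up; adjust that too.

Cast on 196 stitches; work 609 rows; border pick-up 68 stitches.

Stitches: 220 × 16/18 = 195.56 → 196.
Rows: 631 × 28/29 = 609.24 → 609.
border pick-up: 77 × 16/18 = 68.44 → 68.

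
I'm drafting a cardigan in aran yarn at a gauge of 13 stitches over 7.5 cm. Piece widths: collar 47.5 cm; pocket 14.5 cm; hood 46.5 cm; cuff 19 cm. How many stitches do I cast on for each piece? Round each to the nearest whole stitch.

Rate = 13/7.5 = 1.733 sts per cm.
collar: 47.5 × 1.733 = 82.33 → 82.
pocket: 14.5 × 1.733 = 25.13 → 25.
hood: 46.5 × 1.733 = 80.60 → 81.
cuff: 19 × 1.733 = 32.93 → 33.

collar 82; pocket 25; hood 81; cuff 33.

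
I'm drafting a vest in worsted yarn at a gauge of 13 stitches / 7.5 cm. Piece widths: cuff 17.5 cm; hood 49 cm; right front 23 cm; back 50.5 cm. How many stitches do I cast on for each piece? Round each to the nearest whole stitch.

Rate = 13/7.5 = 1.733 sts per cm.
cuff: 17.5 × 1.733 = 30.33 → 30.
hood: 49 × 1.733 = 84.93 → 85.
right front: 23 × 1.733 = 39.87 → 40.
back: 50.5 × 1.733 = 87.53 → 88.

cuff 30; hood 85; right front 40; back 88.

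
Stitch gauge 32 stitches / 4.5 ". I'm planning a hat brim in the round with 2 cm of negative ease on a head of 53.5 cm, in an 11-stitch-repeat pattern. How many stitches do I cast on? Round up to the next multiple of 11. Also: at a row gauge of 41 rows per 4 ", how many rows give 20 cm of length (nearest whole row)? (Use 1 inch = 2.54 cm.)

Finished = 53.5 − 2 = 51.5 cm.
51.5 cm × 1/2.54 = 20.28 inches.
32/4.5 = 7.111 sts per in; 20.28 × 7.111 = 144.18 sts.
Next multiple of 11 → 154.
20 cm = 7.87 inches; × 10.25 = 80.71 → 81 rows.

Cast on 154 stitches; work 81 rows.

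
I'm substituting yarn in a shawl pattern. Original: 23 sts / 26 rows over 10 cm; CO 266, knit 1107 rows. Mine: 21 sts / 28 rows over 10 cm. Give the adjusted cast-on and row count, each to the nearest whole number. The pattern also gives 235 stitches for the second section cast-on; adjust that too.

Stitches: 266 × 21/23 = 242.87 → 243.
Rows: 1107 × 28/26 = 1192.15 → 1192.
second section cast-on: 235 × 21/23 = 214.57 → 215.

Cast on 243 stitches; work 1192 rows; second section cast-on 215 stitches.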